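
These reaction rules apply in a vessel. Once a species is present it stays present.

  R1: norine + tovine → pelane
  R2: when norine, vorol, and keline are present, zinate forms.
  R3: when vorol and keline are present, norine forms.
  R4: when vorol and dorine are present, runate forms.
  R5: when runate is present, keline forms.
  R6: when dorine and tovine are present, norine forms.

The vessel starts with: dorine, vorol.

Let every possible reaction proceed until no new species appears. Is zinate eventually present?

vorol and dorine present → runate forms (R4).
runate present → keline forms (R5).
vorol and keline present → norine forms (R3).
norine, vorol, and keline present → zinate forms (R2).

Yes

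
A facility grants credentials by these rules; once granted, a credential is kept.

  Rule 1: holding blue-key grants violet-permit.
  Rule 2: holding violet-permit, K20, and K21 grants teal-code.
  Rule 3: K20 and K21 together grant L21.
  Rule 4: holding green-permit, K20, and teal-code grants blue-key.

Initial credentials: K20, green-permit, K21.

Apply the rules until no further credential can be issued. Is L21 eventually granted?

Yes

Holding K20 and K21 grants L21 (Rule 3).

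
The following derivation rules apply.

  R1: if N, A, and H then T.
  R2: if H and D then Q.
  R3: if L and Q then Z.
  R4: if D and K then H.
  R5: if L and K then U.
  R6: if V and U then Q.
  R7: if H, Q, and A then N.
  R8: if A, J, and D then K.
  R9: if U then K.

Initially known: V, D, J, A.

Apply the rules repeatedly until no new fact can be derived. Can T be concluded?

A, J, and D hold, so K follows (R8).
D and K hold, so H follows (R4).
H and D hold, so Q follows (R2).
H, Q, and A hold, so N follows (R7).
From N, A, and H, R1 gives T.

Yes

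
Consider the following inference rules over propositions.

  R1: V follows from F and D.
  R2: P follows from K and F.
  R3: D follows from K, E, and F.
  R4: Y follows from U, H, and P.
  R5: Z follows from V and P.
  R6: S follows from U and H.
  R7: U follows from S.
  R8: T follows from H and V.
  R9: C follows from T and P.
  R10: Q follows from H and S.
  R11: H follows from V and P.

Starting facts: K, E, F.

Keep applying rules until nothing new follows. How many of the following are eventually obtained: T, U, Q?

1

K, E, and F hold, so D follows (R3).
From K and F, R2 gives P.
From F and D, R1 gives V.
From V and P, R11 gives H.
From H and V, R8 gives T.
T: reached.
U would need S (R7), but S is never established.
Q would need H and S (R10), but S is never established.
Reached: T — 1 of the 3.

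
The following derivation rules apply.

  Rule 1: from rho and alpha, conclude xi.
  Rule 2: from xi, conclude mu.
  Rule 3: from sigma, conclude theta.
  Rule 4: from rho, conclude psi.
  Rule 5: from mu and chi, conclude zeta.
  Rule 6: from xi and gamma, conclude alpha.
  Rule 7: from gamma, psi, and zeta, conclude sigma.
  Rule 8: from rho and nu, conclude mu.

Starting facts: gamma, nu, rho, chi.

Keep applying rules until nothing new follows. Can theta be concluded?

Yes

From rho, Rule 4 gives psi.
From rho and nu, Rule 8 gives mu.
mu and chi hold, so zeta follows (Rule 5).
From gamma, psi, and zeta, Rule 7 gives sigma.
From sigma, Rule 3 gives theta.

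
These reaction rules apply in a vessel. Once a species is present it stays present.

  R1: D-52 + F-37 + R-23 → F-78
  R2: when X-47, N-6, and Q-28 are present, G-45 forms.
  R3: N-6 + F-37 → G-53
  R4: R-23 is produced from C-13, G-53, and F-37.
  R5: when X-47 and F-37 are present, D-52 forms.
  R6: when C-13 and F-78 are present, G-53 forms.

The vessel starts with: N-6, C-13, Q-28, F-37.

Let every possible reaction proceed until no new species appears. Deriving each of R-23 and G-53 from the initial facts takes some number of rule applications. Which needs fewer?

G-53: N-6 and F-37 present → G-53 forms (R3). [1 rule application]
R-23: N-6 and F-37 present → G-53 forms (R3). C-13, G-53, and F-37 present → R-23 forms (R4). [2 rule applications]
G-53 needs fewer.

G-53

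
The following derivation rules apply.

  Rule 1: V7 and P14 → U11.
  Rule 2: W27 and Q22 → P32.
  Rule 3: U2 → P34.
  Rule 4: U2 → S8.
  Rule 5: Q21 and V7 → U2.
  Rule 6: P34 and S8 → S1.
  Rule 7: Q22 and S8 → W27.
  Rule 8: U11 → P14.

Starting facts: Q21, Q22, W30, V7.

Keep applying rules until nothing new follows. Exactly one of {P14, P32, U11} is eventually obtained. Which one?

Q21 and V7 hold, so U2 follows (Rule 5).
U2 holds, so S8 follows (Rule 4).
Q22 and S8 hold, so W27 follows (Rule 7).
W27 and Q22 hold, so P32 follows (Rule 2).
U11 would need V7 and P14 (Rule 1), but P14 is never established. P14 would need U11 (Rule 8), but U11 is never established.

P32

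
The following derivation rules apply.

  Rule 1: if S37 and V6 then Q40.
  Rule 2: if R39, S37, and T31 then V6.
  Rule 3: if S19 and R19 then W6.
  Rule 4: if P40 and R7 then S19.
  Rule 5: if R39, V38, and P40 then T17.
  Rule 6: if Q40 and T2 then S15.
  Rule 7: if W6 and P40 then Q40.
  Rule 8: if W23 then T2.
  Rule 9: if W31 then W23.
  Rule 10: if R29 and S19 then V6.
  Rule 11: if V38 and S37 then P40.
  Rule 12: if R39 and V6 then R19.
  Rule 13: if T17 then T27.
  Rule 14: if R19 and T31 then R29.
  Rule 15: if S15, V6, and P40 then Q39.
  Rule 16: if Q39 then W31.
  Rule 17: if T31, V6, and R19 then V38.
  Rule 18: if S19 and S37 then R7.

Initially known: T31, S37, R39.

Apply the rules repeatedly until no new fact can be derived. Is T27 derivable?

Yes

R39, S37, and T31 hold, so V6 follows (Rule 2).
R39 and V6 hold, so R19 follows (Rule 12).
T31, V6, and R19 hold, so V38 follows (Rule 17).
From V38 and S37, Rule 11 gives P40.
R39, V38, and P40 hold, so T17 follows (Rule 5).
From T17, Rule 13 gives T27.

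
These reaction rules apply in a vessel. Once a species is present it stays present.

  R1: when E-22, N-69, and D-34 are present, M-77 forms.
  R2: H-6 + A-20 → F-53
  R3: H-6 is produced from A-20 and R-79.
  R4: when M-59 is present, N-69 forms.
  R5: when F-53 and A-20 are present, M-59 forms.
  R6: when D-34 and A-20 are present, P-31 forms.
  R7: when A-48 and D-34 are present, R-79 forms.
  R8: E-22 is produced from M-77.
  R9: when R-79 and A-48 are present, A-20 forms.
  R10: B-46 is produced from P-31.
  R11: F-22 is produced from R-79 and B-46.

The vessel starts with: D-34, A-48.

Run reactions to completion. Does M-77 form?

M-77 would need E-22, N-69, and D-34 (R1), but E-22 never forms.

No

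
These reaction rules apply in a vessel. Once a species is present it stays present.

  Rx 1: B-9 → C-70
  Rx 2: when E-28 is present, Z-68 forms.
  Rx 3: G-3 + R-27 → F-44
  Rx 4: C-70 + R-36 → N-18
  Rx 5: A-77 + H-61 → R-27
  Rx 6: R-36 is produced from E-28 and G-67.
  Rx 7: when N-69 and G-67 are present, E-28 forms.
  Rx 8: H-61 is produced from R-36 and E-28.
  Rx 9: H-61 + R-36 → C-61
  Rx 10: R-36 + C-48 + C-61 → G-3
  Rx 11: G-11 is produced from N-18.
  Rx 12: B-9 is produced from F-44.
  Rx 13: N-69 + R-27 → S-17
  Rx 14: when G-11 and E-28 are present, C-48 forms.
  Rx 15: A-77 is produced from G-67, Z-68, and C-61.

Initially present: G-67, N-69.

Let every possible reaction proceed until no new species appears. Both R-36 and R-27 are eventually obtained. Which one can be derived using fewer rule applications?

R-36

R-36: N-69 and G-67 present → E-28 forms (Rx 7). E-28 and G-67 present → R-36 forms (Rx 6). [2 rule applications]
R-27: N-69 and G-67 present → E-28 forms (Rx 7). E-28 and G-67 present → R-36 forms (Rx 6). E-28 present → Z-68 forms (Rx 2). R-36 and E-28 present → H-61 forms (Rx 8). H-61 and R-36 present → C-61 forms (Rx 9). G-67, Z-68, and C-61 present → A-77 forms (Rx 15). A-77 and H-61 present → R-27 forms (Rx 5). [7 rule applications]
R-36 needs fewer.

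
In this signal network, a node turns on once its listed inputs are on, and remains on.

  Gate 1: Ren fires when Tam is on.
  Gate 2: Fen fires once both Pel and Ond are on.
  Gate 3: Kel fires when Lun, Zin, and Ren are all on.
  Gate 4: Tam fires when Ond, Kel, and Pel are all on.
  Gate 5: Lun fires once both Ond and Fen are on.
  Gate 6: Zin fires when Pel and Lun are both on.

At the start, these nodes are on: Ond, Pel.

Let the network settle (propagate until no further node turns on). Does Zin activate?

Gate 2: Pel and Ond on → Fen on.
Gate 5: Ond and Fen on → Lun on.
Pel and Lun are on, so Zin fires (Gate 6).

Yes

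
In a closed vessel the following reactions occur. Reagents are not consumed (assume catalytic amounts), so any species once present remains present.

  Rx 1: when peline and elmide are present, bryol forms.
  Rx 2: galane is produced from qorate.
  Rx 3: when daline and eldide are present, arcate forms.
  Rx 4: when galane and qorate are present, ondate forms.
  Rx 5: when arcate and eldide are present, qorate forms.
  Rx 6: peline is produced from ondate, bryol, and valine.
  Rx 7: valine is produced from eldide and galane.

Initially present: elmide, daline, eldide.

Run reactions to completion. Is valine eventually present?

Yes

daline and eldide present → arcate forms (Rx 3).
arcate and eldide present → qorate forms (Rx 5).
qorate present → galane forms (Rx 2).
eldide and galane present → valine forms (Rx 7).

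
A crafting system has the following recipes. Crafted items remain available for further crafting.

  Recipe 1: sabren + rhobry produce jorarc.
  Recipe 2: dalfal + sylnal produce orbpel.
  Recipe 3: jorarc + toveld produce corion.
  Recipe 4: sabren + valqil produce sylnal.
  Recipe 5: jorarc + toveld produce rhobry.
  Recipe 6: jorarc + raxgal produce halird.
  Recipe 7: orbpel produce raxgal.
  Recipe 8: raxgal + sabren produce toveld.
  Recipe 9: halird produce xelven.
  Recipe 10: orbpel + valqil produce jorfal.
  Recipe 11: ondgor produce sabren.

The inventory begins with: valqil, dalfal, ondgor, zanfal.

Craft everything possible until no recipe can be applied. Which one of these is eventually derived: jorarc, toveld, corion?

toveld

ondgor → sabren (Recipe 11).
sabren + valqil → sylnal (Recipe 4).
dalfal + sylnal → orbpel (Recipe 2).
Using Recipe 7, orbpel makes raxgal.
raxgal + sabren → toveld (Recipe 8).
corion would need jorarc and toveld (Recipe 3), but jorarc is never obtained. jorarc would need sabren and rhobry (Recipe 1), but rhobry is never obtained.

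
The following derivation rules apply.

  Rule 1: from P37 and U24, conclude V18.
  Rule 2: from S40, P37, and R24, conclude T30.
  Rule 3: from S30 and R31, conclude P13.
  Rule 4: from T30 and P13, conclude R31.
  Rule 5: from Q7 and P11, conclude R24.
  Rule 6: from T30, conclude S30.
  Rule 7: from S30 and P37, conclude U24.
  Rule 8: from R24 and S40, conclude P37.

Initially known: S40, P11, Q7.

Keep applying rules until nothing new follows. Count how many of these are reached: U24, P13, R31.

From Q7 and P11, Rule 5 gives R24.
From R24 and S40, Rule 8 gives P37.
S40, P37, and R24 hold, so T30 follows (Rule 2).
T30 holds, so S30 follows (Rule 6).
From S30 and P37, Rule 7 gives U24.
U24: reached.
P13 would need S30 and R31 (Rule 3), but R31 is never established.
R31 would need T30 and P13 (Rule 4), but P13 is never established.
Reached: U24 — 1 of the 3.

1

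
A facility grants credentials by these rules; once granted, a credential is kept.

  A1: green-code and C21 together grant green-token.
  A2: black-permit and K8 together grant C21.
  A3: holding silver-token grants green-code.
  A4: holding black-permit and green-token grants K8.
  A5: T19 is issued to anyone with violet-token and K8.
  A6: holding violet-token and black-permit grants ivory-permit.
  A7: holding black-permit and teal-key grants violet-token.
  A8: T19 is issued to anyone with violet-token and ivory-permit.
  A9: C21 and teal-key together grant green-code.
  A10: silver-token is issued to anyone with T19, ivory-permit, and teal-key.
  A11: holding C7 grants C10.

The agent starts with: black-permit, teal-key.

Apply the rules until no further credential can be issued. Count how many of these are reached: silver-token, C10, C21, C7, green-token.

Holding black-permit and teal-key grants violet-token (A7).
Holding violet-token and black-permit grants ivory-permit (A6).
Holding violet-token and ivory-permit grants T19 (A8).
Holding T19, ivory-permit, and teal-key grants silver-token (A10).
silver-token: reached.
C10 would need C7 (A11), but C7 is never granted.
C21 would need black-permit and K8 (A2), but K8 is never granted.
No rule produces C7, and it is not given.
green-token would need green-code and C21 (A1), but C21 is never granted.
Reached: silver-token — 1 of the 5.

1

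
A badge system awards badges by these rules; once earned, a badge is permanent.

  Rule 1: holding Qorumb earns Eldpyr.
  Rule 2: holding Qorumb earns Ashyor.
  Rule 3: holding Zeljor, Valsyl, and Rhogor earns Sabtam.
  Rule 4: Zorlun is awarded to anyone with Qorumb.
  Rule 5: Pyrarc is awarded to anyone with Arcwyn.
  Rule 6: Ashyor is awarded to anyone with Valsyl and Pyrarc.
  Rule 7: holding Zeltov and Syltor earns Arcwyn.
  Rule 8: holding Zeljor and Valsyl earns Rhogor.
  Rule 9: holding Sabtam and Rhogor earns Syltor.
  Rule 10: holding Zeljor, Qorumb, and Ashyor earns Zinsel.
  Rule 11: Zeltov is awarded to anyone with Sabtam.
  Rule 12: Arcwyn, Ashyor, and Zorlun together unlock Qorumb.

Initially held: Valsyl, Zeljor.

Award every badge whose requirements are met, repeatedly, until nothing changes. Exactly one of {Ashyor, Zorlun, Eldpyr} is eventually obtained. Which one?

With Zeljor and Valsyl, Rhogor is earned (Rule 8).
With Zeljor, Valsyl, and Rhogor, Sabtam is earned (Rule 3).
With Sabtam, Zeltov is earned (Rule 11).
With Sabtam and Rhogor, Syltor is earned (Rule 9).
With Zeltov and Syltor, Arcwyn is earned (Rule 7).
With Arcwyn, Pyrarc is earned (Rule 5).
With Valsyl and Pyrarc, Ashyor is earned (Rule 6).
Zorlun would need Qorumb (Rule 4), but Qorumb is never earned. Eldpyr would need Qorumb (Rule 1), but Qorumb is never earned.

Ashyor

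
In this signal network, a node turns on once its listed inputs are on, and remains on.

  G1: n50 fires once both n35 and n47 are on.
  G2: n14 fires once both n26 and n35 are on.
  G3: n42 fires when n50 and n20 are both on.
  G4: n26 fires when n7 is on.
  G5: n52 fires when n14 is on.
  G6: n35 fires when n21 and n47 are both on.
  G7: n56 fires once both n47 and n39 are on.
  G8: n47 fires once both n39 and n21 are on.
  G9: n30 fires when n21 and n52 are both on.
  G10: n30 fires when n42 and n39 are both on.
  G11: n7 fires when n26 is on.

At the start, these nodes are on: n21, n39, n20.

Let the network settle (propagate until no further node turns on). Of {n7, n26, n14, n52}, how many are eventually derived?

n7 would need n26 (G11), but n26 never turns on.
n26 would need n7 (G4), but n7 never turns on.
n14 would need n26 and n35 (G2), but n26 never turns on.
n52 would need n14 (G5), but n14 never turns on.
None of the 4 are reached.

0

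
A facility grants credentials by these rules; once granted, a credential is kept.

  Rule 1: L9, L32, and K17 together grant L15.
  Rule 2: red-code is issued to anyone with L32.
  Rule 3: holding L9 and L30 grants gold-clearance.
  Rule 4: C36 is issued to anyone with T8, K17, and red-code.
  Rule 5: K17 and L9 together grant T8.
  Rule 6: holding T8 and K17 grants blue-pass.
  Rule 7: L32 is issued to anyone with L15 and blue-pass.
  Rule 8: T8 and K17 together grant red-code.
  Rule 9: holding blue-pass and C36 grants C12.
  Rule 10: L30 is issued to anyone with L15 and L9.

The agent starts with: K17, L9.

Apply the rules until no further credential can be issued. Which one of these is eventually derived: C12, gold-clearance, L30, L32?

Holding K17 and L9 grants T8 (Rule 5).
Holding T8 and K17 grants red-code (Rule 8).
Holding T8 and K17 grants blue-pass (Rule 6).
Holding T8, K17, and red-code grants C36 (Rule 4).
Holding blue-pass and C36 grants C12 (Rule 9).
gold-clearance would need L9 and L30 (Rule 3), but L30 is never granted. L32 would need L15 and blue-pass (Rule 7), but L15 is never granted. L30 would need L15 and L9 (Rule 10), but L15 is never granted.

C12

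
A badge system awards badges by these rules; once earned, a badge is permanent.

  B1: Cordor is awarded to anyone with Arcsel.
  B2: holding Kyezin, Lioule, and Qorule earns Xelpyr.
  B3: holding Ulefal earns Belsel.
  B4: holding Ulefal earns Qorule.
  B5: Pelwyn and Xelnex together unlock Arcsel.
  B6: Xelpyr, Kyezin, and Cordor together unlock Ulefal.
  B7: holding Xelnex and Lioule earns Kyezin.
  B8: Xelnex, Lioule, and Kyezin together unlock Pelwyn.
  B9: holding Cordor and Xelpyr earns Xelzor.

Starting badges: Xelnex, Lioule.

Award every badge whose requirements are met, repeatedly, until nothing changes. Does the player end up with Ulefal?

Ulefal would need Xelpyr, Kyezin, and Cordor (B6), but Xelpyr is never earned.

No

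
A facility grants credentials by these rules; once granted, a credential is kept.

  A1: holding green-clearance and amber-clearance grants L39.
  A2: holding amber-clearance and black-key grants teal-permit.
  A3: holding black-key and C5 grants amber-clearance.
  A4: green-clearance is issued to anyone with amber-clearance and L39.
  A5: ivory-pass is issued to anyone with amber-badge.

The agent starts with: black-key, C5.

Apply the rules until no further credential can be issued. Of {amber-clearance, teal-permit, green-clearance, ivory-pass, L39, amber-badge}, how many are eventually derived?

2

Holding black-key and C5 grants amber-clearance (A3).
Holding amber-clearance and black-key grants teal-permit (A2).
amber-clearance: reached.
teal-permit: reached.
green-clearance would need amber-clearance and L39 (A4), but L39 is never granted.
ivory-pass would need amber-badge (A5), but amber-badge is never granted.
L39 would need green-clearance and amber-clearance (A1), but green-clearance is never granted.
No rule produces amber-badge, and it is not given.
Reached: amber-clearance and teal-permit — 2 of the 6.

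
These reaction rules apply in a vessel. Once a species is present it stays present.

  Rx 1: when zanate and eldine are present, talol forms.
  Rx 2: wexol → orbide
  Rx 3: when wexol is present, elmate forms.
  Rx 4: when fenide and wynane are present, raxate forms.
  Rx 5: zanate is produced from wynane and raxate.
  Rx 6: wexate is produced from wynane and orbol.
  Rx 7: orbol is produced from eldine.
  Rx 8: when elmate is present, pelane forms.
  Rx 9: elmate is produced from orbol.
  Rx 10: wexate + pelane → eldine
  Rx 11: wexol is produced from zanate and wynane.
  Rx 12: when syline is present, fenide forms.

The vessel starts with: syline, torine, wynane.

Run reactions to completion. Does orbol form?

orbol would need eldine (Rx 7), but eldine never forms.

No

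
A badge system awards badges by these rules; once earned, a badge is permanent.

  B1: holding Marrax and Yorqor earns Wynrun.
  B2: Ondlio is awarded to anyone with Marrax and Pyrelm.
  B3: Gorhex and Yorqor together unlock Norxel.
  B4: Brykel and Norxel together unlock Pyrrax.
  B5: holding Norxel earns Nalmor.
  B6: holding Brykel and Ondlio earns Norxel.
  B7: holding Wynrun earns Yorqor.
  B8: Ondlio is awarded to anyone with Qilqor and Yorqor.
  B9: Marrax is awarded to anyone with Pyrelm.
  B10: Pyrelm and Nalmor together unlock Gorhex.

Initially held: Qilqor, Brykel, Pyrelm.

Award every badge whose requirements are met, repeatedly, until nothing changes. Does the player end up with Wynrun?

Wynrun would need Marrax and Yorqor (B1), but Yorqor is never earned.

No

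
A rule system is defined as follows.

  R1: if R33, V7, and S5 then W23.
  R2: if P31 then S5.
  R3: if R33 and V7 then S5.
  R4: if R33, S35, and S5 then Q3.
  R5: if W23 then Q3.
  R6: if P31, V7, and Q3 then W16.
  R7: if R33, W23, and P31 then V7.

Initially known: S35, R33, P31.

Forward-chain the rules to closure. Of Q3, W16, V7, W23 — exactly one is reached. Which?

P31 holds, so S5 follows (R2).
From R33, S35, and S5, R4 gives Q3.
W16 would need P31, V7, and Q3 (R6), but V7 is never established. V7 would need R33, W23, and P31 (R7), but W23 is never established. W23 would need R33, V7, and S5 (R1), but V7 is never established.

Q3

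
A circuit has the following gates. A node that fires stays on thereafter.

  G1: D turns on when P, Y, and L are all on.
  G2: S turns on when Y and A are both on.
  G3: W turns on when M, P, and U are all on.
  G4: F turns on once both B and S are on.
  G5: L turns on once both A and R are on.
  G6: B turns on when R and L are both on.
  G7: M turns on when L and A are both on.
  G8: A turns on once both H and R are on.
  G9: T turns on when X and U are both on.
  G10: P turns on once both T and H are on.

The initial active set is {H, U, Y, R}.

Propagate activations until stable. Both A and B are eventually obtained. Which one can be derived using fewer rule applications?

A: G8: H and R on → A on. [1 rule application]
B: H and R are on, so A turns on (G8). A and R are on, so L turns on (G5). R and L are on, so B turns on (G6). [3 rule applications]
A needs fewer.

A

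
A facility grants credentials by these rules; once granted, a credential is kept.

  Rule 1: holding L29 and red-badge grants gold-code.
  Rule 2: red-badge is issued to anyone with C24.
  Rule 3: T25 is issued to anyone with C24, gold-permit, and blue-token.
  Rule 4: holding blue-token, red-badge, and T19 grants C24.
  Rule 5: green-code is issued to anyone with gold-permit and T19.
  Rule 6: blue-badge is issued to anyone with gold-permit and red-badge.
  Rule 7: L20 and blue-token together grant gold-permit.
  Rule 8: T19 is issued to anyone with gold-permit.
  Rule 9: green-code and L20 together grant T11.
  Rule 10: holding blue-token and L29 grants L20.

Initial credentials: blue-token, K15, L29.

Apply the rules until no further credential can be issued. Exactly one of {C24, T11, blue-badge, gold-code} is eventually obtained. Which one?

Holding blue-token and L29 grants L20 (Rule 10).
Holding L20 and blue-token grants gold-permit (Rule 7).
Holding gold-permit grants T19 (Rule 8).
Holding gold-permit and T19 grants green-code (Rule 5).
Holding green-code and L20 grants T11 (Rule 9).
blue-badge would need gold-permit and red-badge (Rule 6), but red-badge is never granted. gold-code would need L29 and red-badge (Rule 1), but red-badge is never granted. C24 would need blue-token, red-badge, and T19 (Rule 4), but red-badge is never granted.

T11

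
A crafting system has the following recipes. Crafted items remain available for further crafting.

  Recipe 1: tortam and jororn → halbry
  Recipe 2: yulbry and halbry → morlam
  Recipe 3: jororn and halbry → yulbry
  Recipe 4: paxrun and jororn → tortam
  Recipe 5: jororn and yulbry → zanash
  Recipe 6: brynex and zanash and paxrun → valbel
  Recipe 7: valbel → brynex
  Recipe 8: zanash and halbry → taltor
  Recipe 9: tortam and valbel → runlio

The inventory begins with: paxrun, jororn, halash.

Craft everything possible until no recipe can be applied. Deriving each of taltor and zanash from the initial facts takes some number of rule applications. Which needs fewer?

zanash: Using Recipe 4, paxrun and jororn make tortam. Using Recipe 1, tortam and jororn make halbry. jororn and halbry → yulbry (Recipe 3). jororn and yulbry → zanash (Recipe 5). [4 rule applications]
taltor: paxrun and jororn → tortam (Recipe 4). Using Recipe 1, tortam and jororn make halbry. jororn and halbry → yulbry (Recipe 3). jororn and yulbry → zanash (Recipe 5). Using Recipe 8, zanash and halbry make taltor. [5 rule applications]
zanash needs fewer.

zanash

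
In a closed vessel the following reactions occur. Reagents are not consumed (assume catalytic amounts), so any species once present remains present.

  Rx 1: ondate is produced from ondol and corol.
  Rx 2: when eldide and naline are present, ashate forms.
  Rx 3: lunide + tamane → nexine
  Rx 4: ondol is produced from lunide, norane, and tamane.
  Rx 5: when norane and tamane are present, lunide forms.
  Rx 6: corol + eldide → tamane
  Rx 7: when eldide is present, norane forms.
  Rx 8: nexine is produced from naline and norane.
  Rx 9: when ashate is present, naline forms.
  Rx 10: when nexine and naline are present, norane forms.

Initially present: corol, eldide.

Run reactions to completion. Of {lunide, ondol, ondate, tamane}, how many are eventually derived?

corol and eldide present → tamane forms (Rx 6).
eldide present → norane forms (Rx 7).
norane and tamane present → lunide forms (Rx 5).
lunide, norane, and tamane present → ondol forms (Rx 4).
ondol and corol present → ondate forms (Rx 1).
lunide: reached.
ondol: reached.
ondate: reached.
tamane: reached.
All 4 are reached.

4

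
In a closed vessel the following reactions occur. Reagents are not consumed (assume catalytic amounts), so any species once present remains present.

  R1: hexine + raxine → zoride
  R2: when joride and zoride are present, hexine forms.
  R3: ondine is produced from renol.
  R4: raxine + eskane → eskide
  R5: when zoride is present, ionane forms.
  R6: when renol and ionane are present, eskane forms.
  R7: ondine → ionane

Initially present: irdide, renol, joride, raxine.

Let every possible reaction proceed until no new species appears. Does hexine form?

hexine would need joride and zoride (R2), but zoride never forms.

No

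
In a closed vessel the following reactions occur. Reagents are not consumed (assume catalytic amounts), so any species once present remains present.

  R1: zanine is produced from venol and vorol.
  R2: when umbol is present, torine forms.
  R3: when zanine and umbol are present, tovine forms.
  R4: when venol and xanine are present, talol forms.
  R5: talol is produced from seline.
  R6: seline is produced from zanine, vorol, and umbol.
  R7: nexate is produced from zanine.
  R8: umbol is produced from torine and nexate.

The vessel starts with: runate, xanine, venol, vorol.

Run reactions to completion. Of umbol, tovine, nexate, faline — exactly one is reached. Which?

nexate

venol and vorol present → zanine forms (R1).
zanine present → nexate forms (R7).
umbol would need torine and nexate (R8), but torine never forms. No rule produces faline, and it is not given. tovine would need zanine and umbol (R3), but umbol never forms.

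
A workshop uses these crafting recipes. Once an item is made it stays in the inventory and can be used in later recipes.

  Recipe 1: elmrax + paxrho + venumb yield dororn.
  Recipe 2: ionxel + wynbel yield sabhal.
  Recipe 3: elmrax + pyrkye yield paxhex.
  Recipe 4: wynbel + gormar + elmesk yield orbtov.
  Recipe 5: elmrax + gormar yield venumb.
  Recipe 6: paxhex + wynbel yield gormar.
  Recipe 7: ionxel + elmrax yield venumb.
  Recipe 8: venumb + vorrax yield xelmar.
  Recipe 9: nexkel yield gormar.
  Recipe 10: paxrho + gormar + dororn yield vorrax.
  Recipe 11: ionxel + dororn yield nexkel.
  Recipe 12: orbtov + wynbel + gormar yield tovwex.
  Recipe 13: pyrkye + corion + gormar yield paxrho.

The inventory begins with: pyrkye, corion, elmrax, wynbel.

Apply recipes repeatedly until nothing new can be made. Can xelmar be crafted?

Using Recipe 3, elmrax and pyrkye make paxhex.
paxhex + wynbel → gormar (Recipe 6).
pyrkye + corion + gormar → paxrho (Recipe 13).
Using Recipe 5, elmrax and gormar make venumb.
elmrax + paxrho + venumb → dororn (Recipe 1).
paxrho + gormar + dororn → vorrax (Recipe 10).
venumb + vorrax → xelmar (Recipe 8).

Yes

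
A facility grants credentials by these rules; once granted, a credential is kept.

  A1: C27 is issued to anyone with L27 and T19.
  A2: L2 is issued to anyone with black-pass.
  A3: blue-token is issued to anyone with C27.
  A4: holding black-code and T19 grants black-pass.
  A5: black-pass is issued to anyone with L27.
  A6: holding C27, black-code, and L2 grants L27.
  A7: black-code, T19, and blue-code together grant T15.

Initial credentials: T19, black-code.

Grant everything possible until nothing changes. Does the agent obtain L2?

Yes

Holding black-code and T19 grants black-pass (A4).
Holding black-pass grants L2 (A2).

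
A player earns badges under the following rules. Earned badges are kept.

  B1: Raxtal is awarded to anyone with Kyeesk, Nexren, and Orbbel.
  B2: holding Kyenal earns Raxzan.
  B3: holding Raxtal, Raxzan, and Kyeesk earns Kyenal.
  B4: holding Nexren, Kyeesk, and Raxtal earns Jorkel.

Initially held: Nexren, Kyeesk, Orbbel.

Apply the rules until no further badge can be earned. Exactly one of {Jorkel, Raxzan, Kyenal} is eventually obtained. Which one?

With Kyeesk, Nexren, and Orbbel, Raxtal is earned (B1).
With Nexren, Kyeesk, and Raxtal, Jorkel is earned (B4).
Raxzan would need Kyenal (B2), but Kyenal is never earned. Kyenal would need Raxtal, Raxzan, and Kyeesk (B3), but Raxzan is never earned.

Jorkel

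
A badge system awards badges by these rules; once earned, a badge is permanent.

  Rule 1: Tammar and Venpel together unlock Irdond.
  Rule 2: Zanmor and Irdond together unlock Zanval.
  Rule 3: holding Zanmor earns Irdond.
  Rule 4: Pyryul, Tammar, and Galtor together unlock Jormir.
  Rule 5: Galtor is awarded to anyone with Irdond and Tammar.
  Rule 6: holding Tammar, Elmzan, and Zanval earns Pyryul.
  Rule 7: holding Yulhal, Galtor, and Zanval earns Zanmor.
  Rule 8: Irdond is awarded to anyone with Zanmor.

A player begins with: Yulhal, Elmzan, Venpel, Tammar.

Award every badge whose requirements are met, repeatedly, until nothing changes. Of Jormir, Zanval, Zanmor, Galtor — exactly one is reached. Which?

With Tammar and Venpel, Irdond is earned (Rule 1).
With Irdond and Tammar, Galtor is earned (Rule 5).
Zanmor would need Yulhal, Galtor, and Zanval (Rule 7), but Zanval is never earned. Jormir would need Pyryul, Tammar, and Galtor (Rule 4), but Pyryul is never earned. Zanval would need Zanmor and Irdond (Rule 2), but Zanmor is never earned.

Galtor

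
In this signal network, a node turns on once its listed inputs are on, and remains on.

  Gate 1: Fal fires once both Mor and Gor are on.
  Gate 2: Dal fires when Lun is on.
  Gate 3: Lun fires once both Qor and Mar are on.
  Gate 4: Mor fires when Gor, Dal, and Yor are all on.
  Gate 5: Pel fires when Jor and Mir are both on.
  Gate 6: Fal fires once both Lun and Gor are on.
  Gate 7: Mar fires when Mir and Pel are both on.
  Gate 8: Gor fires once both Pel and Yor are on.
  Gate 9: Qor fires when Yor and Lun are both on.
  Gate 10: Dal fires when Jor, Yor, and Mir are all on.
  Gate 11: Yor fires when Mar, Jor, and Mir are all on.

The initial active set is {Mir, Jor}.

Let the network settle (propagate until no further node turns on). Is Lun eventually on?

Lun would need Qor and Mar (Gate 3), but Qor never turns on.

No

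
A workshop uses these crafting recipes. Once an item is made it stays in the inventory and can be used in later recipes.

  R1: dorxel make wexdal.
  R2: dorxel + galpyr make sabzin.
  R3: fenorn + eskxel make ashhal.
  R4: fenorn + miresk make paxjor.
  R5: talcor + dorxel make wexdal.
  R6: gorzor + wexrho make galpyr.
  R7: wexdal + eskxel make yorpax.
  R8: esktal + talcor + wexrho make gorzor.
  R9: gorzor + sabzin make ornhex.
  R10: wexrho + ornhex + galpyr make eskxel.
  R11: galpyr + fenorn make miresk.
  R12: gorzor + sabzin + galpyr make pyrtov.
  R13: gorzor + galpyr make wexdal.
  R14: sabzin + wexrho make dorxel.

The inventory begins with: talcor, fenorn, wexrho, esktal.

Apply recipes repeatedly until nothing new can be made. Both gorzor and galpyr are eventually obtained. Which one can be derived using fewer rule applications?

gorzor: Using R8, esktal, talcor, and wexrho make gorzor. [1 rule application]
galpyr: esktal + talcor + wexrho → gorzor (R8). Using R6, gorzor and wexrho make galpyr. [2 rule applications]
gorzor needs fewer.

gorzor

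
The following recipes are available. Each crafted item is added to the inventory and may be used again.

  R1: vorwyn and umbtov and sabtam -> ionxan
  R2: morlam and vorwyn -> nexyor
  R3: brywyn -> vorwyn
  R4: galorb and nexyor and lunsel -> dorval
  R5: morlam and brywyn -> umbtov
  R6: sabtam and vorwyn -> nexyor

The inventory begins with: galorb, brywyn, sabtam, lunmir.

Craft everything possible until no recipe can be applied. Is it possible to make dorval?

dorval would need galorb, nexyor, and lunsel (R4), but lunsel is never obtained.

No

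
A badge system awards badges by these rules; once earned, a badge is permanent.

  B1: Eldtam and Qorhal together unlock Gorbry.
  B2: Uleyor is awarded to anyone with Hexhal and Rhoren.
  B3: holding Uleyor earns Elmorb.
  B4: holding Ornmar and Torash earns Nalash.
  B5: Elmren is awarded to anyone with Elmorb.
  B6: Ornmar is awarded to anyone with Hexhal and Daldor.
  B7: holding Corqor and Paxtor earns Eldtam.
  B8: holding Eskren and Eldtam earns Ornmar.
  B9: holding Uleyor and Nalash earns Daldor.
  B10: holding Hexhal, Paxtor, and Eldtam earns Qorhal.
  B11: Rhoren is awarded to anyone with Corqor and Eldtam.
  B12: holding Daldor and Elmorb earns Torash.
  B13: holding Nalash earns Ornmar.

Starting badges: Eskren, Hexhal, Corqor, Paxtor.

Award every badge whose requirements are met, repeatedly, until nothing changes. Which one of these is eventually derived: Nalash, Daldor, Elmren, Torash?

With Corqor and Paxtor, Eldtam is earned (B7).
With Corqor and Eldtam, Rhoren is earned (B11).
With Hexhal and Rhoren, Uleyor is earned (B2).
With Uleyor, Elmorb is earned (B3).
With Elmorb, Elmren is earned (B5).
Daldor would need Uleyor and Nalash (B9), but Nalash is never earned. Torash would need Daldor and Elmorb (B12), but Daldor is never earned. Nalash would need Ornmar and Torash (B4), but Torash is never earned.

Elmren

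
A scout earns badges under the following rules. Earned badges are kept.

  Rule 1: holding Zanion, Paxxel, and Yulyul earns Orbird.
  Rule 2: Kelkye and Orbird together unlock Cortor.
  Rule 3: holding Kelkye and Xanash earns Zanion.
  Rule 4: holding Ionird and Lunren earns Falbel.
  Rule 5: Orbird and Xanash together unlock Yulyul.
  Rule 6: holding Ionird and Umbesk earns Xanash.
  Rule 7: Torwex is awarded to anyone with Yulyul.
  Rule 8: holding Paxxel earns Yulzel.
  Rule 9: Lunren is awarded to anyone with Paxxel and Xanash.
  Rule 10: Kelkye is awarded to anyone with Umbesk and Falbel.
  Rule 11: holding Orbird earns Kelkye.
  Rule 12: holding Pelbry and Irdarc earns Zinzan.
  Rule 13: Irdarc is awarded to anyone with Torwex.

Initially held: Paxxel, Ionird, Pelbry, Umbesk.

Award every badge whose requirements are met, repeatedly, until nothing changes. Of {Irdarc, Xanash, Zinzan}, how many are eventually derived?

1

With Ionird and Umbesk, Xanash is earned (Rule 6).
Irdarc would need Torwex (Rule 13), but Torwex is never earned.
Xanash: reached.
Zinzan would need Pelbry and Irdarc (Rule 12), but Irdarc is never earned.
Reached: Xanash — 1 of the 3.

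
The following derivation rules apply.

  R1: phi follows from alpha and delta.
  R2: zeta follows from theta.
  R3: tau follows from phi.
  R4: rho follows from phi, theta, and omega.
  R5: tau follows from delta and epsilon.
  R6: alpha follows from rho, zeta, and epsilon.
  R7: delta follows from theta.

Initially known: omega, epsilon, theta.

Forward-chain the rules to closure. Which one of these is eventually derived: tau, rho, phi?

theta holds, so delta follows (R7).
From delta and epsilon, R5 gives tau.
phi would need alpha and delta (R1), but alpha is never established. rho would need phi, theta, and omega (R4), but phi is never established.

tau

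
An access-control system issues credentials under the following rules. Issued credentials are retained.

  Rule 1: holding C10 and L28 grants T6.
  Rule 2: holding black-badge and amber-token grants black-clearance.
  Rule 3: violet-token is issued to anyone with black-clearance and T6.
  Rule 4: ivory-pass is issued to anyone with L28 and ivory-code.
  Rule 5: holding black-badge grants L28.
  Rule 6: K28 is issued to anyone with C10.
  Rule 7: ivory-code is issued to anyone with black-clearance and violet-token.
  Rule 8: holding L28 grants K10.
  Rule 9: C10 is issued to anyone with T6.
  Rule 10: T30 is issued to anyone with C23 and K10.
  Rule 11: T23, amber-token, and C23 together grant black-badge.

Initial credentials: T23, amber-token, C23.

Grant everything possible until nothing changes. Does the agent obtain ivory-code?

No

ivory-code would need black-clearance and violet-token (Rule 7), but violet-token is never granted.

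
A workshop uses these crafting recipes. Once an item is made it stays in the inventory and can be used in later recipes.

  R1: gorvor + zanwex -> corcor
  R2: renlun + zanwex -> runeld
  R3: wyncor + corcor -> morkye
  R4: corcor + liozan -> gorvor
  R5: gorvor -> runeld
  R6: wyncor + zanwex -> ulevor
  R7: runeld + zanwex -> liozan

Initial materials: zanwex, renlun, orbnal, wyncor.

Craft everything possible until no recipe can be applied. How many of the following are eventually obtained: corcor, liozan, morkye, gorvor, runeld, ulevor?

Using R6, wyncor and zanwex make ulevor.
renlun + zanwex -> runeld (R2).
runeld + zanwex -> liozan (R7).
corcor would need gorvor and zanwex (R1), but gorvor is never obtained.
liozan: reached.
morkye would need wyncor and corcor (R3), but corcor is never obtained.
gorvor would need corcor and liozan (R4), but corcor is never obtained.
runeld: reached.
ulevor: reached.
Reached: liozan, runeld, and ulevor — 3 of the 6.

3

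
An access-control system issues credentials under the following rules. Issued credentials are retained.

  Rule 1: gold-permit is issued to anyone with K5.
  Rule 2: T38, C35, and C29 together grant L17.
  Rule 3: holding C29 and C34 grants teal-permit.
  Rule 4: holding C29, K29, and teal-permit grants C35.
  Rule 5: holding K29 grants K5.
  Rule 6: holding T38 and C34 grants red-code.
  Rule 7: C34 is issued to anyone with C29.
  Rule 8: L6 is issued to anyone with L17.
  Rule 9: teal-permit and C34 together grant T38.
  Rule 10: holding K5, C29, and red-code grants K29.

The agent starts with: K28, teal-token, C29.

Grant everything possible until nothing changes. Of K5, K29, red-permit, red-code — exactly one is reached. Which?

red-code

Holding C29 grants C34 (Rule 7).
Holding C29 and C34 grants teal-permit (Rule 3).
Holding teal-permit and C34 grants T38 (Rule 9).
Holding T38 and C34 grants red-code (Rule 6).
K5 would need K29 (Rule 5), but K29 is never granted. K29 would need K5, C29, and red-code (Rule 10), but K5 is never granted. No rule produces red-permit, and it is not given.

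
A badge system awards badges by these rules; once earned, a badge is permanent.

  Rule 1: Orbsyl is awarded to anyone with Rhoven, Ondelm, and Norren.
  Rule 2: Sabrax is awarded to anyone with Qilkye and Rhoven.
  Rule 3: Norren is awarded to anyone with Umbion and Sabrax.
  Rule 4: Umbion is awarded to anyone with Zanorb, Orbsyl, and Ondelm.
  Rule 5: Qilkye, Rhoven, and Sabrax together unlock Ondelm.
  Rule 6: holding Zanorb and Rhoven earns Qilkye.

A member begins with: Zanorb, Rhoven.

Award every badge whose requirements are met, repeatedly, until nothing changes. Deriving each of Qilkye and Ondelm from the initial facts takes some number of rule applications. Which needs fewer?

Qilkye

Qilkye: With Zanorb and Rhoven, Qilkye is earned (Rule 6). [1 rule application]
Ondelm: With Zanorb and Rhoven, Qilkye is earned (Rule 6). With Qilkye and Rhoven, Sabrax is earned (Rule 2). With Qilkye, Rhoven, and Sabrax, Ondelm is earned (Rule 5). [3 rule applications]
Qilkye needs fewer.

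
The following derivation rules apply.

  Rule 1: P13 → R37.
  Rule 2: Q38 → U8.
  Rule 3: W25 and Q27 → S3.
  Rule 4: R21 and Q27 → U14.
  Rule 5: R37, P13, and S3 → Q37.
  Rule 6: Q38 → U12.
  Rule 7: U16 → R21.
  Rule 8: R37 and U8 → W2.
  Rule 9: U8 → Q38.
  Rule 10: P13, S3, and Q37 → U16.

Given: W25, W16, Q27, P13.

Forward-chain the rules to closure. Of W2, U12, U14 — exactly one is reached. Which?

P13 holds, so R37 follows (Rule 1).
From W25 and Q27, Rule 3 gives S3.
From R37, P13, and S3, Rule 5 gives Q37.
From P13, S3, and Q37, Rule 10 gives U16.
From U16, Rule 7 gives R21.
R21 and Q27 hold, so U14 follows (Rule 4).
W2 would need R37 and U8 (Rule 8), but U8 is never established. U12 would need Q38 (Rule 6), but Q38 is never established.

U14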